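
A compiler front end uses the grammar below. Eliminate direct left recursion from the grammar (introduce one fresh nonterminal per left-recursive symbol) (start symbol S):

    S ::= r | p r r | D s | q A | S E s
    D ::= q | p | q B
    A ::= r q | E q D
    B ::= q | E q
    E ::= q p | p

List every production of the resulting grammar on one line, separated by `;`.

S is directly left-recursive.
For S: α = {E s}, β = {r, p r r, D s, q A}. Rewrite as S → β S' and S' → α S' | ε.

S ::= r S' | p r r S' | D s S' | q A S'; D ::= q | p | q B; A ::= r q | E q D; B ::= q | E q; E ::= q p | p; S' ::= E s S' | eps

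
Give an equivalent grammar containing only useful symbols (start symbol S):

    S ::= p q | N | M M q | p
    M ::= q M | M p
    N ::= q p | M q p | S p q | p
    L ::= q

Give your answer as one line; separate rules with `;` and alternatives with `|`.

S ::= p q | N | p; N ::= q p | S p q | p

Generating nonterminals: {L, N, S}.
Reachable from S after that: {N, S}.
Removed useless symbols: {L, M} and every production mentioning them.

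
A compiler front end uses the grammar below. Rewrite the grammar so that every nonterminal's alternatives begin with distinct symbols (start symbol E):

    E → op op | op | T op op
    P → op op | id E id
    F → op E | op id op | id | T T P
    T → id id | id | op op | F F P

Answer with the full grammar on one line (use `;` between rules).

E has alternatives sharing prefix 'op': factor to E → op E' with E' → op | ε.
F has alternatives sharing prefix 'op': factor to F → op F' with F' → E | id op.
T has alternatives sharing prefix 'id': factor to T → id T' with T' → id | ε.

E → T op op | op E'; P → op op | id E id; F → id | T T P | op F'; T → op op | F F P | id T'; E' → op | ε; F' → E | id op; T' → id | ε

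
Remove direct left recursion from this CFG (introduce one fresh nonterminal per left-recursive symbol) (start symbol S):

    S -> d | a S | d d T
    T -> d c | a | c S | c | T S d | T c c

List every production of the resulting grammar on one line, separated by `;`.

Directly left-recursive nonterminal: T.
For T: α = {S d, c c}, β = {d c, a, c S, c}. Rewrite as T → β T' and T' → α T' | ε.

S -> d | a S | d d T; T -> d c T' | a T' | c S T' | c T'; T' -> S d T' | c c T' | epsilon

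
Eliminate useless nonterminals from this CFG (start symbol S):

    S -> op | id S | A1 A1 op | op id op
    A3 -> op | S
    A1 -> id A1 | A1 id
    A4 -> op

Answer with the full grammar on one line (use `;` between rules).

Generating nonterminals: {A3, A4, S}.
Reachable from S after that: {S}.
Removed useless symbols: {A1, A3, A4} and every production mentioning them.

S -> op | id S | op id op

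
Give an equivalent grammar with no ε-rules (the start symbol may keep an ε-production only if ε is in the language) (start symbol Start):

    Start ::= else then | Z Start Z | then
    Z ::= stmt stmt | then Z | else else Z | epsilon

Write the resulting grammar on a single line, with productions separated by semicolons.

Nullable set = {Z}.
ε ∉ L(G), so no ε-production is kept.
Expand every rule over subsets of its nullable positions: Start → Z Start Z gives Z Start Z | Z Start | Start Z. Z → then Z gives then Z | then. Z → else else Z gives else else Z | else else.

Start ::= else then | Z Start Z | Z Start | Start Z | then; Z ::= stmt stmt | then Z | then | else else Z | else else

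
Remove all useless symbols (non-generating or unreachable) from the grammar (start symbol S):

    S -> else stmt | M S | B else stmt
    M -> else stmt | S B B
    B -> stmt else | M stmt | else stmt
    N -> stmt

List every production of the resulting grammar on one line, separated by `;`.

S -> else stmt | M S | B else stmt; M -> else stmt | S B B; B -> stmt else | M stmt | else stmt

Generating nonterminals: {B, M, N, S}.
Reachable from S after that: {B, M, S}.
Removed useless symbols: {N} and every production mentioning them.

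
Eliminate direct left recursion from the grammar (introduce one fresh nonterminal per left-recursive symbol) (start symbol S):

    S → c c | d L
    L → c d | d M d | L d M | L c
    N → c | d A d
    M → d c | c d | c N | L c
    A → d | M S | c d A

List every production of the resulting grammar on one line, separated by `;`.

S → c c | d L; L → c d L' | d M d L'; N → c | d A d; M → d c | c d | c N | L c; A → d | M S | c d A; L' → d M L' | c L' | ε

Directly left-recursive nonterminal: L.
For L: α = {d M, c}, β = {c d, d M d}. Rewrite as L → β L' and L' → α L' | ε.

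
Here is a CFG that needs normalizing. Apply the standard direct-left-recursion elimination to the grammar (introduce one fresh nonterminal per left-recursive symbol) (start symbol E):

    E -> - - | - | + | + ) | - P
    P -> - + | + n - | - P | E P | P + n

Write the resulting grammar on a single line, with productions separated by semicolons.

Directly left-recursive nonterminal: P.
For P: α = {+ n}, β = {- +, + n -, - P, E P}. Rewrite as P → β P' and P' → α P' | ε.

E -> - - | - | + | + ) | - P; P -> - + P' | + n - P' | - P P' | E P P'; P' -> + n P' | ε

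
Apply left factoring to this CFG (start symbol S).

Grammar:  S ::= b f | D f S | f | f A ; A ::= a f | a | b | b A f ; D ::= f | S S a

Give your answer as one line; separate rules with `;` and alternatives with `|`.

S has alternatives sharing prefix 'f': factor to S → f S' with S' → ε | A.
A has alternatives sharing prefix 'a': factor to A → a A' with A' → f | ε.
A has alternatives sharing prefix 'b': factor to A → b A'' with A'' → ε | A f.

S ::= b f | D f S | f S'; A ::= a A' | b A''; D ::= f | S S a; S' ::= ε | A; A' ::= f | ε; A'' ::= ε | A f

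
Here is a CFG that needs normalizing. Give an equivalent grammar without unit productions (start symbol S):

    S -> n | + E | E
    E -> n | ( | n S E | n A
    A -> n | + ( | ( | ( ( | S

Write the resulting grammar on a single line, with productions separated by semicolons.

Unit pairs: A ⇒* {E, S}; S ⇒* {E}.
For each unit pair (A, B), copy every non-unit production of B to A, then drop all unit productions.

S -> n | ( | n S E | n A | + E; E -> n | ( | n S E | n A; A -> n | ( | n S E | n A | + E | + ( | ( (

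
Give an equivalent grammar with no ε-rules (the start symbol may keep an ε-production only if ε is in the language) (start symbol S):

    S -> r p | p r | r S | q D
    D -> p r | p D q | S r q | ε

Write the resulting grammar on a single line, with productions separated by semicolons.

S -> r p | p r | r S | q D | q; D -> p r | p D q | p q | S r q

Nullable nonterminals: {D}.
ε ∉ L(G), so no ε-production is kept.
Expand every rule over subsets of its nullable positions: S → q D gives q D | q. D → p D q gives p D q | p q.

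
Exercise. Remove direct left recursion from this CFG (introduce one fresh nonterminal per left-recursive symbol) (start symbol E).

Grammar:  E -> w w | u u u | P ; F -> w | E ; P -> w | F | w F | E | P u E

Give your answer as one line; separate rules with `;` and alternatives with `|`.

E -> w w | u u u | P; F -> w | E; P -> w P' | F P' | w F P' | E P'; P' -> u E P' | ε

Left recursion appears on P.
For P: α = {u E}, β = {w, F, w F, E}. Rewrite as P → β P' and P' → α P' | ε.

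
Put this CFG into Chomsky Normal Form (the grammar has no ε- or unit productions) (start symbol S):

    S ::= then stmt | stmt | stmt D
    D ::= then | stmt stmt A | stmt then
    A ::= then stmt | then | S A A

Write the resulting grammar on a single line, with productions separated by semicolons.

S ::= X1 X2 | stmt | X2 D; D ::= then | X2 Y1 | X2 X1; A ::= X1 X2 | then | S Y2; X1 ::= then; X2 ::= stmt; Y1 ::= X2 A; Y2 ::= A A

Introduce a nonterminal for each terminal appearing in a rule of length ≥ 2: X1 → then, X2 → stmt.
Binarize each right-hand side of length ≥ 3 by chaining fresh nonterminals (Y1, Y2, …): affected rules were D → X2 X2 A; A → S A A.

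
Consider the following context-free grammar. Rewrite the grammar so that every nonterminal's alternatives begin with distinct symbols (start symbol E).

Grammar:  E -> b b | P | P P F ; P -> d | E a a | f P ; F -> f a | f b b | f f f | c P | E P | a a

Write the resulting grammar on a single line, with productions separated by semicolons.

E -> b b | P E'; P -> d | E a a | f P; F -> c P | E P | a a | f F'; E' -> ε | P F; F' -> a | b b | f f

E has alternatives sharing prefix 'P': factor to E → P E' with E' → ε | P F.
F has alternatives sharing prefix 'f': factor to F → f F' with F' → a | b b | f f.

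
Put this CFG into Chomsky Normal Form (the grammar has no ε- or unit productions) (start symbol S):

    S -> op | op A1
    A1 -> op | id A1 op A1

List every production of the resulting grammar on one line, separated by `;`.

Introduce a nonterminal for each terminal appearing in a rule of length ≥ 2: X1 → op, X2 → id.
Binarize each right-hand side of length ≥ 3 by chaining fresh nonterminals (Y1, Y2, …): affected rules were A1 → X2 A1 X1 A1.

S -> op | X1 A1; A1 -> op | X2 Y1; X1 -> op; X2 -> id; Y1 -> A1 Y2; Y2 -> X1 A1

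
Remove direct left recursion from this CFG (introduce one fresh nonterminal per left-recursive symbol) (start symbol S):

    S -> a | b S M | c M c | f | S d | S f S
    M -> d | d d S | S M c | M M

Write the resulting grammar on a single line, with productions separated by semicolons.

Left recursion appears on S, M.
For S: α = {d, f S}, β = {a, b S M, c M c, f}. Rewrite as S → β S' and S' → α S' | ε.
For M: α = {M}, β = {d, d d S, S M c}. Rewrite as M → β M' and M' → α M' | ε.

S -> a S' | b S M S' | c M c S' | f S'; M -> d M' | d d S M' | S M c M'; S' -> d S' | f S S' | ε; M' -> M M' | ε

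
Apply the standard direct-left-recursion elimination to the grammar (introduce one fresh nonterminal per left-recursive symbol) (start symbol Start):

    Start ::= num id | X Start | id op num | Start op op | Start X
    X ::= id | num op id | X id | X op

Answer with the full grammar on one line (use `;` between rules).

Start ::= num id Start1 | X Start Start1 | id op num Start1; X ::= id X1 | num op id X1; Start1 ::= op op Start1 | X Start1 | ε; X1 ::= id X1 | op X1 | ε

Directly left-recursive nonterminals: Start, X.
For Start: α = {op op, X}, β = {num id, X Start, id op num}. Rewrite as Start → β Start1 and Start1 → α Start1 | ε.
For X: α = {id, op}, β = {id, num op id}. Rewrite as X → β X1 and X1 → α X1 | ε.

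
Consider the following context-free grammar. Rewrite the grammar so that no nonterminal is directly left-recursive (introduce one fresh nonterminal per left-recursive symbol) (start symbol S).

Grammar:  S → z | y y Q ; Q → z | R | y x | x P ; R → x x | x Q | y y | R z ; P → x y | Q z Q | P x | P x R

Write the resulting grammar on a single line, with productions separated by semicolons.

S → z | y y Q; Q → z | R | y x | x P; R → x x R' | x Q R' | y y R'; P → x y P' | Q z Q P'; R' → z R' | ε; P' → x P' | x R P' | ε

Directly left-recursive nonterminals: R, P.
For R: α = {z}, β = {x x, x Q, y y}. Rewrite as R → β R' and R' → α R' | ε.
For P: α = {x, x R}, β = {x y, Q z Q}. Rewrite as P → β P' and P' → α P' | ε.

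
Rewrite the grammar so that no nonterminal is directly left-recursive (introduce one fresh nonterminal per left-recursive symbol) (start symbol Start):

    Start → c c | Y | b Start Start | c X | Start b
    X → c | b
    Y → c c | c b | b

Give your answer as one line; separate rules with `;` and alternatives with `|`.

Start → c c Start1 | Y Start1 | b Start Start Start1 | c X Start1; X → c | b; Y → c c | c b | b; Start1 → b Start1 | ε

Left recursion appears on Start.
For Start: α = {b}, β = {c c, Y, b Start Start, c X}. Rewrite as Start → β Start1 and Start1 → α Start1 | ε.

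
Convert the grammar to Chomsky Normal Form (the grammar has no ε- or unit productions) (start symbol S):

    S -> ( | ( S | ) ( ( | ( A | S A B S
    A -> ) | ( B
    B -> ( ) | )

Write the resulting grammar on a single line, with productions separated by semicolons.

Introduce a nonterminal for each terminal appearing in a rule of length ≥ 2: X1 → (, X2 → ).
Binarize each right-hand side of length ≥ 3 by chaining fresh nonterminals (Y1, Y2, …): affected rules were S → X2 X1 X1; S → S A B S.

S -> ( | X1 S | X2 Y1 | X1 A | S Y2; A -> ) | X1 B; B -> X1 X2 | ); X1 -> (; X2 -> ); Y1 -> X1 X1; Y2 -> A Y3; Y3 -> B S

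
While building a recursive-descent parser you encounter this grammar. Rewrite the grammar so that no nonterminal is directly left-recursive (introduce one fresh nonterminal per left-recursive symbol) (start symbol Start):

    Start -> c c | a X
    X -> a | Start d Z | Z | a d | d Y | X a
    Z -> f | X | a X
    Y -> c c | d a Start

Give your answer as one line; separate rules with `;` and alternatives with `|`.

Left recursion appears on X.
For X: α = {a}, β = {a, Start d Z, Z, a d, d Y}. Rewrite as X → β X1 and X1 → α X1 | ε.

Start -> c c | a X; X -> a X1 | Start d Z X1 | Z X1 | a d X1 | d Y X1; Z -> f | X | a X; Y -> c c | d a Start; X1 -> a X1 | ε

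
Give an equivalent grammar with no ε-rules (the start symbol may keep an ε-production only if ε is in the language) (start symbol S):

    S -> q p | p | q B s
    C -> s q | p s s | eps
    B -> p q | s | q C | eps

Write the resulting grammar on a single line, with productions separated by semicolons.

S -> q p | p | q B s | q s; C -> s q | p s s; B -> p q | s | q C | q

The nullable symbols are {B, C}.
ε ∉ L(G), so no ε-production is kept.
Add the nullable-subset variants: S → q B s gives q B s | q s. B → q C gives q C | q.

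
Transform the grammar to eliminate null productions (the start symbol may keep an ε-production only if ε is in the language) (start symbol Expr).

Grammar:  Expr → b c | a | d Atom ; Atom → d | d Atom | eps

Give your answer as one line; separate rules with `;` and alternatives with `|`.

Expr → b c | a | d Atom | d; Atom → d | d Atom

The nullable symbols are {Atom}.
ε ∉ L(G), so no ε-production is kept.
For each production, add variants omitting each subset of nullable occurrences: Expr → d Atom gives d Atom | d.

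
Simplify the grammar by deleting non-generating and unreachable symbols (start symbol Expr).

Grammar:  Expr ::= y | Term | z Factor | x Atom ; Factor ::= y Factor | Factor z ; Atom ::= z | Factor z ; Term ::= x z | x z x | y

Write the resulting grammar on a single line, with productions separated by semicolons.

Generating nonterminals: {Atom, Expr, Term}.
Reachable from Expr after that: {Atom, Expr, Term}.
Removed useless symbols: {Factor} and every production mentioning them.

Expr ::= y | Term | x Atom; Atom ::= z; Term ::= x z | x z x | y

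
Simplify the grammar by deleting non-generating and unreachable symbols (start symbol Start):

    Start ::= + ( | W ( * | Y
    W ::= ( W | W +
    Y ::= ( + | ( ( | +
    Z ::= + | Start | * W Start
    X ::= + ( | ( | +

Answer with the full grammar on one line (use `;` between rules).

Generating nonterminals: {Start, X, Y, Z}.
Reachable from Start after that: {Start, Y}.
Removed useless symbols: {W, X, Z} and every production mentioning them.

Start ::= + ( | Y; Y ::= ( + | ( ( | +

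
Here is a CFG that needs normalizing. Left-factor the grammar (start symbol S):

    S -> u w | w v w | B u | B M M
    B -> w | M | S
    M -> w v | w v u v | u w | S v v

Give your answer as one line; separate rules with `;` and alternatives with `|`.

S -> u w | w v w | B S'; B -> w | M | S; M -> u w | S v v | w v M'; S' -> u | M M; M' -> ε | u v

S has alternatives sharing prefix 'B': factor to S → B S' with S' → u | M M.
M has alternatives sharing prefix 'w v': factor to M → w v M' with M' → ε | u v.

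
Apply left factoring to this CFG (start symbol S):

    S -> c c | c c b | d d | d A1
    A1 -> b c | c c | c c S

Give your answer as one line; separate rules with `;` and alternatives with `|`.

S -> c c S' | d S''; A1 -> b c | c c A1'; S' -> ε | b; S'' -> d | A1; A1' -> ε | S

S has alternatives sharing prefix 'c c': factor to S → c c S' with S' → ε | b.
S has alternatives sharing prefix 'd': factor to S → d S'' with S'' → d | A1.
A1 has alternatives sharing prefix 'c c': factor to A1 → c c A1' with A1' → ε | S.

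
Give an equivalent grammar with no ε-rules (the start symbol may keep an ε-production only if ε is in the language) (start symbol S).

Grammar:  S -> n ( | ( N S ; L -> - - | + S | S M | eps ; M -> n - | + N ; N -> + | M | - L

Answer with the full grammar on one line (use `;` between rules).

Nullable nonterminals: {L}.
ε ∉ L(G), so no ε-production is kept.
Expand every rule over subsets of its nullable positions: N → - L gives - L | -.

S -> n ( | ( N S; L -> - - | + S | S M; M -> n - | + N; N -> + | M | - L | -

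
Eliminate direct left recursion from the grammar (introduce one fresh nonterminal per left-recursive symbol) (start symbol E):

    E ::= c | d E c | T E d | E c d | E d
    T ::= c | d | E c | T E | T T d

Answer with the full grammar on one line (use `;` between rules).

Left recursion appears on E, T.
For E: α = {c d, d}, β = {c, d E c, T E d}. Rewrite as E → β E' and E' → α E' | ε.
For T: α = {E, T d}, β = {c, d, E c}. Rewrite as T → β T' and T' → α T' | ε.

E ::= c E' | d E c E' | T E d E'; T ::= c T' | d T' | E c T'; E' ::= c d E' | d E' | ε; T' ::= E T' | T d T' | ε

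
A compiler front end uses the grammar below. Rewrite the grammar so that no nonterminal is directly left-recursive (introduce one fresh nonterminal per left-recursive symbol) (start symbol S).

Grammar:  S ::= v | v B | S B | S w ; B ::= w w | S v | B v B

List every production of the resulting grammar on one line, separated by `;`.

Left recursion appears on S, B.
For S: α = {B, w}, β = {v, v B}. Rewrite as S → β S' and S' → α S' | ε.
For B: α = {v B}, β = {w w, S v}. Rewrite as B → β B' and B' → α B' | ε.

S ::= v S' | v B S'; B ::= w w B' | S v B'; S' ::= B S' | w S' | epsilon; B' ::= v B B' | epsilon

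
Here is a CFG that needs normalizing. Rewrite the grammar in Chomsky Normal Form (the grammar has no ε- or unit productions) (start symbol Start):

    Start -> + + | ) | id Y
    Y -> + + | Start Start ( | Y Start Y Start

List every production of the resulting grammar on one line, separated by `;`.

Introduce a nonterminal for each terminal appearing in a rule of length ≥ 2: X1 → +, X2 → id, X3 → (.
Binarize each right-hand side of length ≥ 3 by chaining fresh nonterminals (Y1, Y2, …): affected rules were Y → Start Start X3; Y → Y Start Y Start.

Start -> X1 X1 | ) | X2 Y; Y -> X1 X1 | Start Y1 | Y Y2; X1 -> +; X2 -> id; X3 -> (; Y1 -> Start X3; Y2 -> Start Y3; Y3 -> Y Start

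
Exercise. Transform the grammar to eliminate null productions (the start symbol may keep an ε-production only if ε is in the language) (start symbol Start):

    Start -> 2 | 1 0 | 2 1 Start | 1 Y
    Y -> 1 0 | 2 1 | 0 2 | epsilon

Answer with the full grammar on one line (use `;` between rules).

The nullable symbols are {Y}.
ε ∉ L(G), so no ε-production is kept.
Add the nullable-subset variants: Start → 1 Y gives 1 Y | 1.

Start -> 2 | 1 0 | 2 1 Start | 1 Y | 1; Y -> 1 0 | 2 1 | 0 2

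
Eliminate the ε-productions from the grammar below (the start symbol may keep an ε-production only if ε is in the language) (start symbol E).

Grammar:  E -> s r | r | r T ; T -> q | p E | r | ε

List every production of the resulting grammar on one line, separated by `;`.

E -> s r | r | r T; T -> q | p E | r

The nullable symbols are {T}.
ε ∉ L(G), so no ε-production is kept.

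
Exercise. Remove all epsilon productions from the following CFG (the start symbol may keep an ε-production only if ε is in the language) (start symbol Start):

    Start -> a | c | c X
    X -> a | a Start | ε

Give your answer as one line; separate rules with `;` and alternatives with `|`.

Nullable nonterminals: {X}.
ε ∉ L(G), so no ε-production is kept.

Start -> a | c | c X; X -> a | a Start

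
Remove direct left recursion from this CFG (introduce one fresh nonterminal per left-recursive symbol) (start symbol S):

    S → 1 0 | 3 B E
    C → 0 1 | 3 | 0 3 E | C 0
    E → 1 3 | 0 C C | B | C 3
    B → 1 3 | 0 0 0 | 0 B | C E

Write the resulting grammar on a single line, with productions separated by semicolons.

S → 1 0 | 3 B E; C → 0 1 C' | 3 C' | 0 3 E C'; E → 1 3 | 0 C C | B | C 3; B → 1 3 | 0 0 0 | 0 B | C E; C' → 0 C' | epsilon

Directly left-recursive nonterminal: C.
For C: α = {0}, β = {0 1, 3, 0 3 E}. Rewrite as C → β C' and C' → α C' | ε.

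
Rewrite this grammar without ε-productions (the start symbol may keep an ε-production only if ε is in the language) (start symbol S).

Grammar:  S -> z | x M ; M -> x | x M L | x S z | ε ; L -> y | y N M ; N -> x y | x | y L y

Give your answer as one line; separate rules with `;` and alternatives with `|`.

Nullable set = {M}.
ε ∉ L(G), so no ε-production is kept.
Expand every rule over subsets of its nullable positions: S → x M gives x M | x. M → x M L gives x M L | x L. L → y N M gives y N M | y N.

S -> z | x M | x; M -> x | x M L | x L | x S z; L -> y | y N M | y N; N -> x y | x | y L y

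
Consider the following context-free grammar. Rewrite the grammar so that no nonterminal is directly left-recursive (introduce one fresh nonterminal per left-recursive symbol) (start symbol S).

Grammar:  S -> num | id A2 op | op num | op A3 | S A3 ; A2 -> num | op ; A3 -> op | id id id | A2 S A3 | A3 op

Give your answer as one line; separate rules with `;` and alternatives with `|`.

S, A3 are directly left-recursive.
For S: α = {A3}, β = {num, id A2 op, op num, op A3}. Rewrite as S → β S' and S' → α S' | ε.
For A3: α = {op}, β = {op, id id id, A2 S A3}. Rewrite as A3 → β A3' and A3' → α A3' | ε.

S -> num S' | id A2 op S' | op num S' | op A3 S'; A2 -> num | op; A3 -> op A3' | id id id A3' | A2 S A3 A3'; S' -> A3 S' | ε; A3' -> op A3' | ε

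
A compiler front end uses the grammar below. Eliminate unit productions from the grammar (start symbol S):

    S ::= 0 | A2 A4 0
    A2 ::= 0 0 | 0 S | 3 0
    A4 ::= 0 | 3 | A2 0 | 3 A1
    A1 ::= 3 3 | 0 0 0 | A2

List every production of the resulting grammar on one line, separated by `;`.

S ::= 0 | A2 A4 0; A2 ::= 0 0 | 0 S | 3 0; A4 ::= 0 | 3 | A2 0 | 3 A1; A1 ::= 0 0 | 0 S | 3 0 | 3 3 | 0 0 0

Unit pairs: A1 ⇒* {A2}.
Replace each nonterminal's rules with the union of the non-unit rules of every nonterminal it unit-derives.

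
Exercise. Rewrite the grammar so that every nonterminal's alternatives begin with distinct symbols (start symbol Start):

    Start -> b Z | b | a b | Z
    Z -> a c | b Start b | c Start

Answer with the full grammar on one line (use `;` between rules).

Start has alternatives sharing prefix 'b': factor to Start → b Start1 with Start1 → Z | ε.

Start -> a b | Z | b Start1; Z -> a c | b Start b | c Start; Start1 -> Z | ε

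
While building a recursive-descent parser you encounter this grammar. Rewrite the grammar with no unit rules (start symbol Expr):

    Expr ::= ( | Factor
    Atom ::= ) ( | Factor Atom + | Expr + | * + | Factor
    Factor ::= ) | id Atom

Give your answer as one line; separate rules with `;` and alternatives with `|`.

Expr ::= ) | id Atom | (; Atom ::= ) ( | Factor Atom + | Expr + | * + | ) | id Atom; Factor ::= ) | id Atom

Unit pairs: Atom ⇒* {Factor}; Expr ⇒* {Factor}.
For each unit pair (A, B), copy every non-unit production of B to A, then drop all unit productions.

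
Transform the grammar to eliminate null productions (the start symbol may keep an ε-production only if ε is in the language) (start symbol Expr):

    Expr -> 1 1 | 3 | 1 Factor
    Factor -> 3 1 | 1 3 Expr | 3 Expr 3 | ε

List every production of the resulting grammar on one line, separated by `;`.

Expr -> 1 1 | 3 | 1 Factor | 1; Factor -> 3 1 | 1 3 Expr | 3 Expr 3

Nullable nonterminals: {Factor}.
ε ∉ L(G), so no ε-production is kept.
Expand every rule over subsets of its nullable positions: Expr → 1 Factor gives 1 Factor | 1.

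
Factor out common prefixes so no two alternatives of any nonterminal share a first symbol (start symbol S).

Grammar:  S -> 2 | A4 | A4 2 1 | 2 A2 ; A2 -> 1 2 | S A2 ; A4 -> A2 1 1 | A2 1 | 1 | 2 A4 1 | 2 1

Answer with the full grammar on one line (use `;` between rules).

S has alternatives sharing prefix '2': factor to S → 2 S' with S' → ε | A2.
S has alternatives sharing prefix 'A4': factor to S → A4 S'' with S'' → ε | 2 1.
A4 has alternatives sharing prefix 'A2 1': factor to A4 → A2 1 A4' with A4' → 1 | ε.
A4 has alternatives sharing prefix '2': factor to A4 → 2 A4'' with A4'' → A4 1 | 1.

S -> 2 S' | A4 S''; A2 -> 1 2 | S A2; A4 -> 1 | A2 1 A4' | 2 A4''; S' -> eps | A2; S'' -> eps | 2 1; A4' -> 1 | eps; A4'' -> A4 1 | 1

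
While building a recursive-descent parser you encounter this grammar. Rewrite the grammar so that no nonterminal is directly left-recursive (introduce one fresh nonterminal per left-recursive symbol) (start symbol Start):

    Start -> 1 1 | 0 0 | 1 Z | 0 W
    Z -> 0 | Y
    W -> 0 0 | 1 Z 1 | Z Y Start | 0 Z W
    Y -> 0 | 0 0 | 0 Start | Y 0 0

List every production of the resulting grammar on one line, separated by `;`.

Y is directly left-recursive.
For Y: α = {0 0}, β = {0, 0 0, 0 Start}. Rewrite as Y → β Y1 and Y1 → α Y1 | ε.

Start -> 1 1 | 0 0 | 1 Z | 0 W; Z -> 0 | Y; W -> 0 0 | 1 Z 1 | Z Y Start | 0 Z W; Y -> 0 Y1 | 0 0 Y1 | 0 Start Y1; Y1 -> 0 0 Y1 | epsilon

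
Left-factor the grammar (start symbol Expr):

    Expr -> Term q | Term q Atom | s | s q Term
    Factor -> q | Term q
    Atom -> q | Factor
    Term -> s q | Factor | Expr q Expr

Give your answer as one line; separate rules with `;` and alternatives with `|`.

Expr -> Term q Expr1 | s Expr2; Factor -> q | Term q; Atom -> q | Factor; Term -> s q | Factor | Expr q Expr; Expr1 -> epsilon | Atom; Expr2 -> epsilon | q Term

Expr has alternatives sharing prefix 'Term q': factor to Expr → Term q Expr1 with Expr1 → ε | Atom.
Expr has alternatives sharing prefix 's': factor to Expr → s Expr2 with Expr2 → ε | q Term.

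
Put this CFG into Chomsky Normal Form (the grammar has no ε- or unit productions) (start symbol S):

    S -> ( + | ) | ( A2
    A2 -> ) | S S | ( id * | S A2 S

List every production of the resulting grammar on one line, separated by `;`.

Introduce a nonterminal for each terminal appearing in a rule of length ≥ 2: X1 → (, X2 → +, X3 → id, X4 → *.
Binarize each right-hand side of length ≥ 3 by chaining fresh nonterminals (Y1, Y2, …): affected rules were A2 → X1 X3 X4; A2 → S A2 S.

S -> X1 X2 | ) | X1 A2; A2 -> ) | S S | X1 Y1 | S Y2; X1 -> (; X2 -> +; X3 -> id; X4 -> *; Y1 -> X3 X4; Y2 -> A2 S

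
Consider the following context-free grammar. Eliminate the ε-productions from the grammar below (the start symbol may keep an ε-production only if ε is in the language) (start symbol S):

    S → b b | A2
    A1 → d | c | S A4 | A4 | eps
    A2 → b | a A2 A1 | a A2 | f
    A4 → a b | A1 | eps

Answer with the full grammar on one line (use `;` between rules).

Nullable nonterminals: {A1, A4}.
ε ∉ L(G), so no ε-production is kept.
For each production, add variants omitting each subset of nullable occurrences: A1 → S A4 gives S A4 | S. A2 → a A2 A1 gives a A2 A1 | a A2.

S → b b | A2; A1 → d | c | S A4 | S | A4; A2 → b | a A2 A1 | a A2 | f; A4 → a b | A1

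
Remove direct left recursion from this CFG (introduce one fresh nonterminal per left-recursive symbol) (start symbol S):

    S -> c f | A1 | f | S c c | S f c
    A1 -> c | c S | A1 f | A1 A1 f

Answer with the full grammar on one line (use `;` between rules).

S -> c f S' | A1 S' | f S'; A1 -> c A1' | c S A1'; S' -> c c S' | f c S' | ε; A1' -> f A1' | A1 f A1' | ε

Left recursion appears on S, A1.
For S: α = {c c, f c}, β = {c f, A1, f}. Rewrite as S → β S' and S' → α S' | ε.
For A1: α = {f, A1 f}, β = {c, c S}. Rewrite as A1 → β A1' and A1' → α A1' | ε.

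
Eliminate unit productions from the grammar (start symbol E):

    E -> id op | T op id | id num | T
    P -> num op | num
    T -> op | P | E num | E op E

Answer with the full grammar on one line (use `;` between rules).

E -> id op | T op id | id num | num op | num | op | E num | E op E; P -> num op | num; T -> num op | num | op | E num | E op E

Unit pairs: E ⇒* {P, T}; T ⇒* {P}.
For each unit pair (A, B), copy every non-unit production of B to A, then drop all unit productions.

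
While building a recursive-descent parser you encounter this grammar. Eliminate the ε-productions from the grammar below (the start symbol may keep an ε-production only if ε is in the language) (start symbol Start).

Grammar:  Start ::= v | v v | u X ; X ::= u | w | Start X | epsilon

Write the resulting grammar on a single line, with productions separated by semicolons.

Nullable nonterminals: {X}.
ε ∉ L(G), so no ε-production is kept.
Expand every rule over subsets of its nullable positions: Start → u X gives u X | u. X → Start X gives Start X | Start.

Start ::= v | v v | u X | u; X ::= u | w | Start X | Start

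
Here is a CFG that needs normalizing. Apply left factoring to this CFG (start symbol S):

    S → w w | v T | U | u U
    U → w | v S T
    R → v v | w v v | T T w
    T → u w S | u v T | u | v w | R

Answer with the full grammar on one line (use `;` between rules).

S → w w | v T | U | u U; U → w | v S T; R → v v | w v v | T T w; T → v w | R | u T'; T' → w S | v T | ε

T has alternatives sharing prefix 'u': factor to T → u T' with T' → w S | v T | ε.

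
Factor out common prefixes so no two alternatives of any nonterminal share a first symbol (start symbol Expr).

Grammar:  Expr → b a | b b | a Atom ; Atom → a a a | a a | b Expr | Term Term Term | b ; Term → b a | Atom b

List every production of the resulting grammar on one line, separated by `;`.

Expr → a Atom | b Expr1; Atom → Term Term Term | a a Atom1 | b Atom2; Term → b a | Atom b; Expr1 → a | b; Atom1 → a | eps; Atom2 → Expr | eps

Expr has alternatives sharing prefix 'b': factor to Expr → b Expr1 with Expr1 → a | b.
Atom has alternatives sharing prefix 'a a': factor to Atom → a a Atom1 with Atom1 → a | ε.
Atom has alternatives sharing prefix 'b': factor to Atom → b Atom2 with Atom2 → Expr | ε.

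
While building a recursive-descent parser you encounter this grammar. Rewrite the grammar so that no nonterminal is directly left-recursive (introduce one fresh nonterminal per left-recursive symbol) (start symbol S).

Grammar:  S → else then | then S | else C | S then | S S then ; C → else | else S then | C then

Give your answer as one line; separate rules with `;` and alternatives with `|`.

Left recursion appears on S, C.
For S: α = {then, S then}, β = {else then, then S, else C}. Rewrite as S → β S' and S' → α S' | ε.
For C: α = {then}, β = {else, else S then}. Rewrite as C → β C' and C' → α C' | ε.

S → else then S' | then S S' | else C S'; C → else C' | else S then C'; S' → then S' | S then S' | ε; C' → then C' | ε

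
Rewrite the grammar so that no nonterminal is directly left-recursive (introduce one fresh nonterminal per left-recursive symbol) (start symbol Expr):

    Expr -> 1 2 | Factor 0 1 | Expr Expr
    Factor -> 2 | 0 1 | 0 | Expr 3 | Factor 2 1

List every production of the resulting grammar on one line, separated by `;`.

Expr -> 1 2 Expr1 | Factor 0 1 Expr1; Factor -> 2 Factor1 | 0 1 Factor1 | 0 Factor1 | Expr 3 Factor1; Expr1 -> Expr Expr1 | ε; Factor1 -> 2 1 Factor1 | ε

Expr, Factor are directly left-recursive.
For Expr: α = {Expr}, β = {1 2, Factor 0 1}. Rewrite as Expr → β Expr1 and Expr1 → α Expr1 | ε.
For Factor: α = {2 1}, β = {2, 0 1, 0, Expr 3}. Rewrite as Factor → β Factor1 and Factor1 → α Factor1 | ε.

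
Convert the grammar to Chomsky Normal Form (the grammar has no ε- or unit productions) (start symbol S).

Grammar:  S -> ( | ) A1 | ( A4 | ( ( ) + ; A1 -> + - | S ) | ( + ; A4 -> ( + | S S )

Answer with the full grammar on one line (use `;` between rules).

Introduce a nonterminal for each terminal appearing in a rule of length ≥ 2: X1 → ), X2 → (, X3 → +, X4 → -.
Binarize each right-hand side of length ≥ 3 by chaining fresh nonterminals (Y1, Y2, …): affected rules were S → X2 X2 X1 X3; A4 → S S X1.

S -> ( | X1 A1 | X2 A4 | X2 Y1; A1 -> X3 X4 | S X1 | X2 X3; A4 -> X2 X3 | S Y3; X1 -> ); X2 -> (; X3 -> +; X4 -> -; Y1 -> X2 Y2; Y2 -> X1 X3; Y3 -> S X1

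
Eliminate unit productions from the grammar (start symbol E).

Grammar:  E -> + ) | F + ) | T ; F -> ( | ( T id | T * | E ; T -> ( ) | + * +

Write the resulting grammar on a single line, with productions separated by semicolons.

E -> + ) | F + ) | ( ) | + * +; F -> + ) | F + ) | ( | ( T id | T * | ( ) | + * +; T -> ( ) | + * +

Unit pairs: E ⇒* {T}; F ⇒* {E, T}.
For each unit pair (A, B), copy every non-unit production of B to A, then drop all unit productions.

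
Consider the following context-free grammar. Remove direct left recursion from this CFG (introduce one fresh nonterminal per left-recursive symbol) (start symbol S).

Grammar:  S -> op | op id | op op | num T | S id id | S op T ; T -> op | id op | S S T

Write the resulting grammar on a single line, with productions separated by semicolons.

S is directly left-recursive.
For S: α = {id id, op T}, β = {op, op id, op op, num T}. Rewrite as S → β S' and S' → α S' | ε.

S -> op S' | op id S' | op op S' | num T S'; T -> op | id op | S S T; S' -> id id S' | op T S' | ε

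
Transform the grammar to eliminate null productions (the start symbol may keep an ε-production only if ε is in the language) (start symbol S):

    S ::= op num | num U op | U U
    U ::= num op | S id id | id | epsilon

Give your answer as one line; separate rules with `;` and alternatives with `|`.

Nullable nonterminals: {S, U}.
ε ∈ L(G) since S is nullable, so keep S → ε.
Add the nullable-subset variants: S → num U op gives num U op | num op. S → U U gives U U | U. U → S id id gives S id id | id id.

S ::= op num | num U op | num op | U U | U | ε; U ::= num op | S id id | id id | id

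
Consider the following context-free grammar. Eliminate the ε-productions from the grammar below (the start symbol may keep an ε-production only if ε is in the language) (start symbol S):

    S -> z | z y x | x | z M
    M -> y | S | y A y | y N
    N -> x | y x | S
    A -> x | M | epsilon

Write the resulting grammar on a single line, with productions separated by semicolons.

S -> z | z y x | x | z M; M -> y | S | y A y | y y | y N; N -> x | y x | S; A -> x | M

Nullable nonterminals: {A}.
ε ∉ L(G), so no ε-production is kept.
For each production, add variants omitting each subset of nullable occurrences: M → y A y gives y A y | y y.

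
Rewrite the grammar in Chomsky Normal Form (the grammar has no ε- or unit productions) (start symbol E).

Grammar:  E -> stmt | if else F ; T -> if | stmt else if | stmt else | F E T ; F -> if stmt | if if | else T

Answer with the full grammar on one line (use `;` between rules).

E -> stmt | X1 Y1; T -> if | X3 Y2 | X3 X2 | F Y3; F -> X1 X3 | X1 X1 | X2 T; X1 -> if; X2 -> else; X3 -> stmt; Y1 -> X2 F; Y2 -> X2 X1; Y3 -> E T

Introduce a nonterminal for each terminal appearing in a rule of length ≥ 2: X1 → if, X2 → else, X3 → stmt.
Binarize each right-hand side of length ≥ 3 by chaining fresh nonterminals (Y1, Y2, …): affected rules were E → X1 X2 F; T → X3 X2 X1; T → F E T.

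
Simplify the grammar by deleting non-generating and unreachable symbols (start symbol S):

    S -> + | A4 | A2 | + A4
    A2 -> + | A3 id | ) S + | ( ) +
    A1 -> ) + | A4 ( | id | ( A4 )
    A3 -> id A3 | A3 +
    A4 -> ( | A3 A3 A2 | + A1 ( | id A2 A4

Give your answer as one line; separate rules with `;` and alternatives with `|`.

S -> + | A4 | A2 | + A4; A2 -> + | ) S + | ( ) +; A1 -> ) + | A4 ( | id | ( A4 ); A4 -> ( | + A1 ( | id A2 A4

Generating nonterminals: {A1, A2, A4, S}.
Reachable from S after that: {A1, A2, A4, S}.
Removed useless symbols: {A3} and every production mentioning them.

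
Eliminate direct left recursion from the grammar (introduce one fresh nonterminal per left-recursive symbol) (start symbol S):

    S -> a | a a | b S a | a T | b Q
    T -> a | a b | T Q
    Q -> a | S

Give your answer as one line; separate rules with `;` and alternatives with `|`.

Left recursion appears on T.
For T: α = {Q}, β = {a, a b}. Rewrite as T → β T' and T' → α T' | ε.

S -> a | a a | b S a | a T | b Q; T -> a T' | a b T'; Q -> a | S; T' -> Q T' | ε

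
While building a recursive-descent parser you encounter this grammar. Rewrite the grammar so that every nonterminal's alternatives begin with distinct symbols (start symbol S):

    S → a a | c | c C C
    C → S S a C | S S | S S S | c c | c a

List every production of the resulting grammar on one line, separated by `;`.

S → a a | c S'; C → S S C' | c C''; S' → ε | C C; C' → a C | ε | S; C'' → c | a

S has alternatives sharing prefix 'c': factor to S → c S' with S' → ε | C C.
C has alternatives sharing prefix 'S S': factor to C → S S C' with C' → a C | ε | S.
C has alternatives sharing prefix 'c': factor to C → c C'' with C'' → c | a.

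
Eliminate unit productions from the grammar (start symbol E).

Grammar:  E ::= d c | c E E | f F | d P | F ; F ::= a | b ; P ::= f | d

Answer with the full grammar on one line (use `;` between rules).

E ::= d c | c E E | f F | d P | a | b; F ::= a | b; P ::= f | d

Unit pairs: E ⇒* {F}.
Replace each nonterminal's rules with the union of the non-unit rules of every nonterminal it unit-derives.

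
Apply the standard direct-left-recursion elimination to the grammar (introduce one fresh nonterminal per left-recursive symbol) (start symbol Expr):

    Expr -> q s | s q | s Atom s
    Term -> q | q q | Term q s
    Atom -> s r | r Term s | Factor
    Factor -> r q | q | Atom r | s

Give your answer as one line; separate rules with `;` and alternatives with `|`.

Expr -> q s | s q | s Atom s; Term -> q Term1 | q q Term1; Atom -> s r | r Term s | Factor; Factor -> r q | q | Atom r | s; Term1 -> q s Term1 | ε

Directly left-recursive nonterminal: Term.
For Term: α = {q s}, β = {q, q q}. Rewrite as Term → β Term1 and Term1 → α Term1 | ε.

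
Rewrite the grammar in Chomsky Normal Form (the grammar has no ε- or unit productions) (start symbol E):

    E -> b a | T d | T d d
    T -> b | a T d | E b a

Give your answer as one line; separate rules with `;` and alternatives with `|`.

E -> X1 X2 | T X3 | T Y1; T -> b | X2 Y2 | E Y3; X1 -> b; X2 -> a; X3 -> d; Y1 -> X3 X3; Y2 -> T X3; Y3 -> X1 X2

Introduce a nonterminal for each terminal appearing in a rule of length ≥ 2: X1 → b, X2 → a, X3 → d.
Binarize each right-hand side of length ≥ 3 by chaining fresh nonterminals (Y1, Y2, …): affected rules were E → T X3 X3; T → X2 T X3; T → E X1 X2.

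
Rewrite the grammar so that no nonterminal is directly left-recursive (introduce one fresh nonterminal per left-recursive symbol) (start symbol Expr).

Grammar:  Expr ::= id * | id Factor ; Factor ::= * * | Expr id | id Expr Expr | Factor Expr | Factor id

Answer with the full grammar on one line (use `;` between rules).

Left recursion appears on Factor.
For Factor: α = {Expr, id}, β = {* *, Expr id, id Expr Expr}. Rewrite as Factor → β Factor1 and Factor1 → α Factor1 | ε.

Expr ::= id * | id Factor; Factor ::= * * Factor1 | Expr id Factor1 | id Expr Expr Factor1; Factor1 ::= Expr Factor1 | id Factor1 | ε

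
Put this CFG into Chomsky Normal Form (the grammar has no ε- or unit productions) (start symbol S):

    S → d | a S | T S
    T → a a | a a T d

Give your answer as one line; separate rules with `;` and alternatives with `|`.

S → d | X1 S | T S; T → X1 X1 | X1 Y1; X1 → a; X2 → d; Y1 → X1 Y2; Y2 → T X2

Introduce a nonterminal for each terminal appearing in a rule of length ≥ 2: X1 → a, X2 → d.
Binarize each right-hand side of length ≥ 3 by chaining fresh nonterminals (Y1, Y2, …): affected rules were T → X1 X1 T X2.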